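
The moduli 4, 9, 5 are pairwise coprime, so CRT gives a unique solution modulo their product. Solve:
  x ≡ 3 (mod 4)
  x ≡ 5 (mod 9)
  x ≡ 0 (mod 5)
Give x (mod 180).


Moduli 4, 9, 5 are pairwise coprime; by CRT there is a unique solution modulo M = 4 · 9 · 5 = 180.
Solve pairwise, accumulating the modulus:
  Start with x ≡ 3 (mod 4).
  Combine with x ≡ 5 (mod 9): since gcd(4, 9) = 1, we get a unique residue mod 36.
    Write x = 3 + 4·t and substitute into x ≡ 5 (mod 9): 4·t ≡ 5 − 3 = 2 (mod 9).
    The inverse of 4 mod 9 is 7 (since 4·7 = 28 = 3·9 + 1), so t ≡ 7·2 = 14 ≡ 5 (mod 9).
    Then x = 3 + 4·5 = 23, valid modulo lcm(4, 9) = 36: x ≡ 23 (mod 36).
  Combine with x ≡ 0 (mod 5): since gcd(36, 5) = 1, we get a unique residue mod 180.
    Write x = 23 + 36·t and substitute into x ≡ 0 (mod 5): 36·t ≡ 0 − 23 = -23 (mod 5).
    Reduce coefficients mod 5: 1·t ≡ 2 (mod 5).
    So t ≡ 2 (mod 5).
    Then x = 23 + 36·2 = 95, valid modulo lcm(36, 5) = 180: x ≡ 95 (mod 180).
Verify: 95 mod 4 = 3 ✓, 95 mod 9 = 5 ✓, 95 mod 5 = 0 ✓.

x ≡ 95 (mod 180).


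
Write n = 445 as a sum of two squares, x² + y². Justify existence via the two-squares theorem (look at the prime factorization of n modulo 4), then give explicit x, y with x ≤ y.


Step 1: Factor n = 445 = 5 · 89.
Step 2: Check the mod-4 condition on each prime factor: 5 ≡ 1 (mod 4), exponent 1; 89 ≡ 1 (mod 4), exponent 1.
All primes ≡ 3 (mod 4) appear to even exponent (or don't appear), so by the two-squares theorem n IS expressible as a sum of two squares.
Step 3: Build a representation. Here n = 5 · 89 is a product of primes ≡ 1 (mod 4). Each prime p ≡ 1 (mod 4) is itself a sum of two squares; find a² by testing p − a² for a perfect square:
  5: 5 − 1² = 4 = 2² ⇒ 5 = 1² + 2².
  89: 89 − 1² = 88, 89 − 2² = 85, 89 − 3² = 80, 89 − 4² = 73, 89 − 5² = 64 = 8² ⇒ 89 = 5² + 8².
  Combine using the Brahmagupta–Fibonacci identity (a² + b²)(c² + d²) = (ac − bd)² + (ad + bc)² = (ac + bd)² + (ad − bc)²:
  5 · 89 = 445: from (1² + 2²)(5² + 8²), take (1·5 − 2·8, 1·8 + 2·5) = (5 − 16, 8 + 10) = (-11, 18); dropping signs (only squares matter) gives (11, 18); check 11² + 18² = 121 + 324 = 445 ✓.
Step 4: Order so x ≤ y and verify: 11² + 18² = 121 + 324 = 445 = n. ✓

n = 445 = 11² + 18² (one valid representation with x ≤ y).


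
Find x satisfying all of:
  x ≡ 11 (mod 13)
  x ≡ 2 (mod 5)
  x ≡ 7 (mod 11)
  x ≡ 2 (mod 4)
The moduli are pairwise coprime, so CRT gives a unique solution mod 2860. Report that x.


Product of moduli M = 13 · 5 · 11 · 4 = 2860.
Merge one congruence at a time:
  Start: x ≡ 11 (mod 13).
  Combine with x ≡ 2 (mod 5); new modulus lcm = 65.
    Write x = 11 + 13·t and substitute into x ≡ 2 (mod 5): 13·t ≡ 2 − 11 = -9 (mod 5).
    Reduce coefficients mod 5: 3·t ≡ 1 (mod 5).
    The inverse of 3 mod 5 is 2 (since 3·2 = 6 = 1·5 + 1), so t ≡ 2·1 = 2 ≡ 2 (mod 5).
    Then x = 11 + 13·2 = 37, valid modulo lcm(13, 5) = 65: x ≡ 37 (mod 65).
  Combine with x ≡ 7 (mod 11); new modulus lcm = 715.
    Write x = 37 + 65·t and substitute into x ≡ 7 (mod 11): 65·t ≡ 7 − 37 = -30 (mod 11).
    Reduce coefficients mod 11: 10·t ≡ 3 (mod 11).
    The inverse of 10 mod 11 is 10 (since 10·10 = 100 = 9·11 + 1), so t ≡ 10·3 = 30 ≡ 8 (mod 11).
    Then x = 37 + 65·8 = 557, valid modulo lcm(65, 11) = 715: x ≡ 557 (mod 715).
  Combine with x ≡ 2 (mod 4); new modulus lcm = 2860.
    Write x = 557 + 715·t and substitute into x ≡ 2 (mod 4): 715·t ≡ 2 − 557 = -555 (mod 4).
    Reduce coefficients mod 4: 3·t ≡ 1 (mod 4).
    The inverse of 3 mod 4 is 3 (since 3·3 = 9 = 2·4 + 1), so t ≡ 3·1 = 3 ≡ 3 (mod 4).
    Then x = 557 + 715·3 = 2702, valid modulo lcm(715, 4) = 2860: x ≡ 2702 (mod 2860).
Verify against each original: 2702 mod 13 = 11, 2702 mod 5 = 2, 2702 mod 11 = 7, 2702 mod 4 = 2.

x ≡ 2702 (mod 2860).


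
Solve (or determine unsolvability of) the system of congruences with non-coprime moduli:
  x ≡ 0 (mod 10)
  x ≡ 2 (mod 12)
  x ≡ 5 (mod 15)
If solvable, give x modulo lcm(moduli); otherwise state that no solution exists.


Moduli 10, 12, 15 are not pairwise coprime, so CRT works modulo lcm(m_i) when all pairwise compatibility conditions hold.
Pairwise compatibility: gcd(m_i, m_j) must divide a_i - a_j for every pair.
Merge one congruence at a time:
  Start: x ≡ 0 (mod 10).
  Combine with x ≡ 2 (mod 12): gcd(10, 12) = 2; 2 - 0 = 2, which IS divisible by 2, so compatible.
    Write x = 0 + 10·t and substitute into x ≡ 2 (mod 12): 10·t ≡ 2 − 0 = 2 (mod 12).
    Divide the congruence (and modulus) by g = 2: 5·t ≡ 1 (mod 6).
    The inverse of 5 mod 6 is 5 (since 5·5 = 25 = 4·6 + 1), so t ≡ 5·1 = 5 ≡ 5 (mod 6).
    Then x = 0 + 10·5 = 50, valid modulo lcm(10, 12) = 60: x ≡ 50 (mod 60).
  Combine with x ≡ 5 (mod 15): gcd(60, 15) = 15; 5 - 50 = -45, which IS divisible by 15, so compatible.
    Write x = 50 + 60·t and substitute into x ≡ 5 (mod 15): 60·t ≡ 5 − 50 = -45 (mod 15).
    Divide the congruence (and modulus) by g = 15: 4·t ≡ -3 (mod 1).
    Modulo 1 every t works; take t = 0.
    Then x = 50 + 60·0 = 50, valid modulo lcm(60, 15) = 60: x ≡ 50 (mod 60).
Verify: 50 mod 10 = 0, 50 mod 12 = 2, 50 mod 15 = 5.

x ≡ 50 (mod 60).


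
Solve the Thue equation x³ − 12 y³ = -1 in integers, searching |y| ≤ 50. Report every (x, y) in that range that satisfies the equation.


The equation is x³ - 12y³ = -1. For fixed y, x³ = 12·y³ − 1, so a solution requires the RHS to be a perfect cube.
Strategy: iterate y from -50 to 50, compute RHS = 12·y³ − 1, and check whether it is a (positive or negative) perfect cube.
Check small values of y:
  y = 0: RHS = -1 = (-1)³ ⇒ x = -1 works.
  y = 1: RHS = 11 is not a perfect cube.
  y = -1: RHS = -13 is not a perfect cube.
  y = 2: RHS = 95 is not a perfect cube.
  y = -2: RHS = -97 is not a perfect cube.
  y = 3: RHS = 323 is not a perfect cube.
  y = -3: RHS = -325 is not a perfect cube.
Continuing the search up to |y| = 50 finds no further solutions beyond those listed.
Collected solutions: (-1, 0).

Solutions (with |y| ≤ 50): (-1, 0).


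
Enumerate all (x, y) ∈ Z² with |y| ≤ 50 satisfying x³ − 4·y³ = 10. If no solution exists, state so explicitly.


The equation is x³ - 4y³ = 10. For fixed y, x³ = 4·y³ + 10, so a solution requires the RHS to be a perfect cube.
Strategy: iterate y from -50 to 50, compute RHS = 4·y³ + 10, and check whether it is a (positive or negative) perfect cube.
Check small values of y:
  y = 0: RHS = 10 is not a perfect cube.
  y = 1: RHS = 14 is not a perfect cube.
  y = -1: RHS = 6 is not a perfect cube.
  y = 2: RHS = 42 is not a perfect cube.
  y = -2: RHS = -22 is not a perfect cube.
  y = 3: RHS = 118 is not a perfect cube.
  y = -3: RHS = -98 is not a perfect cube.
Continuing the search up to |y| = 50 finds no solutions either.
No (x, y) in the scanned range satisfies the equation.

No integer solutions with |y| ≤ 50.


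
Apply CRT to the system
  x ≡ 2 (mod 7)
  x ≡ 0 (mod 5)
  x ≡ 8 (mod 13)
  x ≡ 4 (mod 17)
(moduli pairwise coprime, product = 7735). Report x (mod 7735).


Product of moduli M = 7 · 5 · 13 · 17 = 7735.
Merge one congruence at a time:
  Start: x ≡ 2 (mod 7).
  Combine with x ≡ 0 (mod 5); new modulus lcm = 35.
    Write x = 2 + 7·t and substitute into x ≡ 0 (mod 5): 7·t ≡ 0 − 2 = -2 (mod 5).
    Reduce coefficients mod 5: 2·t ≡ 3 (mod 5).
    The inverse of 2 mod 5 is 3 (since 2·3 = 6 = 1·5 + 1), so t ≡ 3·3 = 9 ≡ 4 (mod 5).
    Then x = 2 + 7·4 = 30, valid modulo lcm(7, 5) = 35: x ≡ 30 (mod 35).
  Combine with x ≡ 8 (mod 13); new modulus lcm = 455.
    Write x = 30 + 35·t and substitute into x ≡ 8 (mod 13): 35·t ≡ 8 − 30 = -22 (mod 13).
    Reduce coefficients mod 13: 9·t ≡ 4 (mod 13).
    The inverse of 9 mod 13 is 3 (since 9·3 = 27 = 2·13 + 1), so t ≡ 3·4 = 12 ≡ 12 (mod 13).
    Then x = 30 + 35·12 = 450, valid modulo lcm(35, 13) = 455: x ≡ 450 (mod 455).
  Combine with x ≡ 4 (mod 17); new modulus lcm = 7735.
    Write x = 450 + 455·t and substitute into x ≡ 4 (mod 17): 455·t ≡ 4 − 450 = -446 (mod 17).
    Reduce coefficients mod 17: 13·t ≡ 13 (mod 17).
    The inverse of 13 mod 17 is 4 (since 13·4 = 52 = 3·17 + 1), so t ≡ 4·13 = 52 ≡ 1 (mod 17).
    Then x = 450 + 455·1 = 905, valid modulo lcm(455, 17) = 7735: x ≡ 905 (mod 7735).
Verify against each original: 905 mod 7 = 2, 905 mod 5 = 0, 905 mod 13 = 8, 905 mod 17 = 4.

x ≡ 905 (mod 7735).


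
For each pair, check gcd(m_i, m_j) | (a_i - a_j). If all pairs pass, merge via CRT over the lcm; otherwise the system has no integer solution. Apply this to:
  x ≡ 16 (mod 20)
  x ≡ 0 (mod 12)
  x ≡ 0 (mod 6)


Moduli 20, 12, 6 are not pairwise coprime, so CRT works modulo lcm(m_i) when all pairwise compatibility conditions hold.
Pairwise compatibility: gcd(m_i, m_j) must divide a_i - a_j for every pair.
Merge one congruence at a time:
  Start: x ≡ 16 (mod 20).
  Combine with x ≡ 0 (mod 12): gcd(20, 12) = 4; 0 - 16 = -16, which IS divisible by 4, so compatible.
    Write x = 16 + 20·t and substitute into x ≡ 0 (mod 12): 20·t ≡ 0 − 16 = -16 (mod 12).
    Divide the congruence (and modulus) by g = 4: 5·t ≡ -4 (mod 3).
    Reduce coefficients mod 3: 2·t ≡ 2 (mod 3).
    The inverse of 2 mod 3 is 2 (since 2·2 = 4 = 1·3 + 1), so t ≡ 2·2 = 4 ≡ 1 (mod 3).
    Then x = 16 + 20·1 = 36, valid modulo lcm(20, 12) = 60: x ≡ 36 (mod 60).
  Combine with x ≡ 0 (mod 6): gcd(60, 6) = 6; 0 - 36 = -36, which IS divisible by 6, so compatible.
    Write x = 36 + 60·t and substitute into x ≡ 0 (mod 6): 60·t ≡ 0 − 36 = -36 (mod 6).
    Divide the congruence (and modulus) by g = 6: 10·t ≡ -6 (mod 1).
    Modulo 1 every t works; take t = 0.
    Then x = 36 + 60·0 = 36, valid modulo lcm(60, 6) = 60: x ≡ 36 (mod 60).
Verify: 36 mod 20 = 16, 36 mod 12 = 0, 36 mod 6 = 0.

x ≡ 36 (mod 60).


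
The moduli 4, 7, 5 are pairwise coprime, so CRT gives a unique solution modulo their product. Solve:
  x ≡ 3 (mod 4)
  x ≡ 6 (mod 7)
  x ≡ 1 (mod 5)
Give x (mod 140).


Moduli 4, 7, 5 are pairwise coprime; by CRT there is a unique solution modulo M = 4 · 7 · 5 = 140.
Solve pairwise, accumulating the modulus:
  Start with x ≡ 3 (mod 4).
  Combine with x ≡ 6 (mod 7): since gcd(4, 7) = 1, we get a unique residue mod 28.
    Write x = 3 + 4·t and substitute into x ≡ 6 (mod 7): 4·t ≡ 6 − 3 = 3 (mod 7).
    The inverse of 4 mod 7 is 2 (since 4·2 = 8 = 1·7 + 1), so t ≡ 2·3 = 6 ≡ 6 (mod 7).
    Then x = 3 + 4·6 = 27, valid modulo lcm(4, 7) = 28: x ≡ 27 (mod 28).
  Combine with x ≡ 1 (mod 5): since gcd(28, 5) = 1, we get a unique residue mod 140.
    Write x = 27 + 28·t and substitute into x ≡ 1 (mod 5): 28·t ≡ 1 − 27 = -26 (mod 5).
    Reduce coefficients mod 5: 3·t ≡ 4 (mod 5).
    The inverse of 3 mod 5 is 2 (since 3·2 = 6 = 1·5 + 1), so t ≡ 2·4 = 8 ≡ 3 (mod 5).
    Then x = 27 + 28·3 = 111, valid modulo lcm(28, 5) = 140: x ≡ 111 (mod 140).
Verify: 111 mod 4 = 3 ✓, 111 mod 7 = 6 ✓, 111 mod 5 = 1 ✓.

x ≡ 111 (mod 140).


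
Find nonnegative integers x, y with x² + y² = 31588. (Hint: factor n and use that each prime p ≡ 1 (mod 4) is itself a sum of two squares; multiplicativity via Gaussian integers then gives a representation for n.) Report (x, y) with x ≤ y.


Step 1: Factor n = 31588 = 2^2 · 53 · 149.
Step 2: Check the mod-4 condition on each prime factor: 2 = 2 (special); 53 ≡ 1 (mod 4), exponent 1; 149 ≡ 1 (mod 4), exponent 1.
All primes ≡ 3 (mod 4) appear to even exponent (or don't appear), so by the two-squares theorem n IS expressible as a sum of two squares.
Step 3: Build a representation. Group n = k² · m with k = 2 and m = 53 · 149 = 7897 (a product of primes ≡ 1 (mod 4)); a representation of m scales to one of n via (k·x)² + (k·y)² = k²(x² + y²). Each prime p ≡ 1 (mod 4) is itself a sum of two squares; find a² by testing p − a² for a perfect square:
  53: 53 − 1² = 52, 53 − 2² = 49 = 7² ⇒ 53 = 2² + 7².
  149: 149 − 1² = 148, 149 − 2² = 145, 149 − 3² = 140, 149 − 4² = 133, 149 − 5² = 124, 149 − 6² = 113, 149 − 7² = 100 = 10² ⇒ 149 = 7² + 10².
  Combine using the Brahmagupta–Fibonacci identity (a² + b²)(c² + d²) = (ac − bd)² + (ad + bc)² = (ac + bd)² + (ad − bc)²:
  53 · 149 = 7897: from (2² + 7²)(7² + 10²), take (2·7 − 7·10, 2·10 + 7·7) = (14 − 70, 20 + 49) = (-56, 69); dropping signs (only squares matter) gives (56, 69); check 56² + 69² = 3136 + 4761 = 7897 ✓.
  Scale by k = 2: (2·56, 2·69) = (112, 138).
Step 4: Order so x ≤ y and verify: 112² + 138² = 12544 + 19044 = 31588 = n. ✓

n = 31588 = 112² + 138² (one valid representation with x ≤ y).


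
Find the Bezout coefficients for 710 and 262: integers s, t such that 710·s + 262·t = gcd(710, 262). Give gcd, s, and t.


Euclidean algorithm on (710, 262) — divide until remainder is 0:
  710 = 2 · 262 + 186
  262 = 1 · 186 + 76
  186 = 2 · 76 + 34
  76 = 2 · 34 + 8
  34 = 4 · 8 + 2
  8 = 4 · 2 + 0
gcd(710, 262) = 2.
Track Bezout coefficients alongside the remainders: start with r₀ = 710 = a·1 + b·0 (s = 1, t = 0) and r₁ = 262 = a·0 + b·1 (s = 0, t = 1); each new remainder r_{k+1} = r_{k-1} − q_k·r_k inherits s_{k+1} = s_{k-1} − q_k·s_k, t_{k+1} = t_{k-1} − q_k·t_k, so r_k = a·s_k + b·t_k at every step:
  q = 2: r = 186, s = 1 − 2·0 = 1, t = 0 − 2·1 = -2  (check: 710·1 + 262·(-2) = 186)
  q = 1: r = 76, s = 0 − 1·1 = -1, t = 1 − 1·(-2) = 3  (check: 710·(-1) + 262·3 = 76)
  q = 2: r = 34, s = 1 − 2·(-1) = 3, t = -2 − 2·3 = -8  (check: 710·3 + 262·(-8) = 34)
  q = 2: r = 8, s = -1 − 2·3 = -7, t = 3 − 2·(-8) = 19  (check: 710·(-7) + 262·19 = 8)
  q = 4: r = 2, s = 3 − 4·(-7) = 31, t = -8 − 4·19 = -84  (check: 710·31 + 262·(-84) = 2)
The row with r = 2 (the gcd) gives the Bezout coefficients s = 31, t = -84.
Result: 710 · (31) + 262 · (-84) = 2.

gcd(710, 262) = 2; s = 31, t = -84 (check: 710·31 + 262·(-84) = 2).


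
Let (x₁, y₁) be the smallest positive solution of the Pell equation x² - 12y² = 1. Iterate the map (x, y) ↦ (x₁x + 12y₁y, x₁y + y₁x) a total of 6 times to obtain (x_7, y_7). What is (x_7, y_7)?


Step 1: Find the fundamental solution (x₁, y₁) of x² - 12y² = 1.
  Expand √12 as a continued fraction. a₀ = ⌊√12⌋ = 3; iterate m_{k+1} = d_k·a_k − m_k, d_{k+1} = (12 − m_{k+1}²)/d_k, a_{k+1} = ⌊(a₀ + m_{k+1})/d_{k+1}⌋ (starting m₀ = 0, d₀ = 1), with convergents p_k = a_k·p_{k-1} + p_{k-2}, q_k = a_k·q_{k-1} + q_{k-2} (p₋₁ = 1, q₋₁ = 0):
  k = 0: a₀ = 3; p₀/q₀ = 3/1; p₀² − 12·q₀² = 9 − 12 = -3.
  k = 1: m = 3, d = 3, a = ⌊(3 + 3)/3⌋ = 2; p/q = (2·3 + 1)/(2·1 + 0) = 7/2; p² − 12·q² = 49 − 48 = 1.
  The first convergent with p² − 12·q² = 1 gives the fundamental solution (x₁, y₁) = (7, 2).
Step 2: Apply the recurrence (x_{n+1}, y_{n+1}) = (x₁x_n + 12y₁y_n, x₁y_n + y₁x_n) repeatedly.
  From (x_1, y_1) = (7, 2): x_2 = 7·7 + 12·2·2 = 97; y_2 = 7·2 + 2·7 = 28.
  From (x_2, y_2) = (97, 28): x_3 = 7·97 + 12·2·28 = 1351; y_3 = 7·28 + 2·97 = 390.
  From (x_3, y_3) = (1351, 390): x_4 = 7·1351 + 12·2·390 = 18817; y_4 = 7·390 + 2·1351 = 5432.
  From (x_4, y_4) = (18817, 5432): x_5 = 7·18817 + 12·2·5432 = 262087; y_5 = 7·5432 + 2·18817 = 75658.
  From (x_5, y_5) = (262087, 75658): x_6 = 7·262087 + 12·2·75658 = 3650401; y_6 = 7·75658 + 2·262087 = 1053780.
  From (x_6, y_6) = (3650401, 1053780): x_7 = 7·3650401 + 12·2·1053780 = 50843527; y_7 = 7·1053780 + 2·3650401 = 14677262.
Step 3: Verify x_7² - 12·y_7² = 2585064237799729 - 2585064237799728 = 1 (should be 1). ✓

(x_1, y_1) = (7, 2); (x_7, y_7) = (50843527, 14677262).


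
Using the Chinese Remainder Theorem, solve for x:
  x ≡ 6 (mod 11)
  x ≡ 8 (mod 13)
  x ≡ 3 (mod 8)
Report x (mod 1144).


Moduli 11, 13, 8 are pairwise coprime; by CRT there is a unique solution modulo M = 11 · 13 · 8 = 1144.
Solve pairwise, accumulating the modulus:
  Start with x ≡ 6 (mod 11).
  Combine with x ≡ 8 (mod 13): since gcd(11, 13) = 1, we get a unique residue mod 143.
    Write x = 6 + 11·t and substitute into x ≡ 8 (mod 13): 11·t ≡ 8 − 6 = 2 (mod 13).
    The inverse of 11 mod 13 is 6 (since 11·6 = 66 = 5·13 + 1), so t ≡ 6·2 = 12 ≡ 12 (mod 13).
    Then x = 6 + 11·12 = 138, valid modulo lcm(11, 13) = 143: x ≡ 138 (mod 143).
  Combine with x ≡ 3 (mod 8): since gcd(143, 8) = 1, we get a unique residue mod 1144.
    Write x = 138 + 143·t and substitute into x ≡ 3 (mod 8): 143·t ≡ 3 − 138 = -135 (mod 8).
    Reduce coefficients mod 8: 7·t ≡ 1 (mod 8).
    The inverse of 7 mod 8 is 7 (since 7·7 = 49 = 6·8 + 1), so t ≡ 7·1 = 7 ≡ 7 (mod 8).
    Then x = 138 + 143·7 = 1139, valid modulo lcm(143, 8) = 1144: x ≡ 1139 (mod 1144).
Verify: 1139 mod 11 = 6 ✓, 1139 mod 13 = 8 ✓, 1139 mod 8 = 3 ✓.

x ≡ 1139 (mod 1144).


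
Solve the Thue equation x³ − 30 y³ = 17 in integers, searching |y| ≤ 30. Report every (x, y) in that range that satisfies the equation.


The equation is x³ - 30y³ = 17. For fixed y, x³ = 30·y³ + 17, so a solution requires the RHS to be a perfect cube.
Strategy: iterate y from -30 to 30, compute RHS = 30·y³ + 17, and check whether it is a (positive or negative) perfect cube.
Check small values of y:
  y = 0: RHS = 17 is not a perfect cube.
  y = 1: RHS = 47 is not a perfect cube.
  y = -1: RHS = -13 is not a perfect cube.
  y = 2: RHS = 257 is not a perfect cube.
  y = -2: RHS = -223 is not a perfect cube.
  y = 3: RHS = 827 is not a perfect cube.
  y = -3: RHS = -793 is not a perfect cube.
Continuing the search up to |y| = 30 finds no solutions either.
No (x, y) in the scanned range satisfies the equation.

No integer solutions with |y| ≤ 30.


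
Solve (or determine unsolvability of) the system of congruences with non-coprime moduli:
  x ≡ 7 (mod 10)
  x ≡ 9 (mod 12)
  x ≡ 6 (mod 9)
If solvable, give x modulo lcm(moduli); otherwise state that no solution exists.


Moduli 10, 12, 9 are not pairwise coprime, so CRT works modulo lcm(m_i) when all pairwise compatibility conditions hold.
Pairwise compatibility: gcd(m_i, m_j) must divide a_i - a_j for every pair.
Merge one congruence at a time:
  Start: x ≡ 7 (mod 10).
  Combine with x ≡ 9 (mod 12): gcd(10, 12) = 2; 9 - 7 = 2, which IS divisible by 2, so compatible.
    Write x = 7 + 10·t and substitute into x ≡ 9 (mod 12): 10·t ≡ 9 − 7 = 2 (mod 12).
    Divide the congruence (and modulus) by g = 2: 5·t ≡ 1 (mod 6).
    The inverse of 5 mod 6 is 5 (since 5·5 = 25 = 4·6 + 1), so t ≡ 5·1 = 5 ≡ 5 (mod 6).
    Then x = 7 + 10·5 = 57, valid modulo lcm(10, 12) = 60: x ≡ 57 (mod 60).
  Combine with x ≡ 6 (mod 9): gcd(60, 9) = 3; 6 - 57 = -51, which IS divisible by 3, so compatible.
    Write x = 57 + 60·t and substitute into x ≡ 6 (mod 9): 60·t ≡ 6 − 57 = -51 (mod 9).
    Divide the congruence (and modulus) by g = 3: 20·t ≡ -17 (mod 3).
    Reduce coefficients mod 3: 2·t ≡ 1 (mod 3).
    The inverse of 2 mod 3 is 2 (since 2·2 = 4 = 1·3 + 1), so t ≡ 2·1 = 2 ≡ 2 (mod 3).
    Then x = 57 + 60·2 = 177, valid modulo lcm(60, 9) = 180: x ≡ 177 (mod 180).
Verify: 177 mod 10 = 7, 177 mod 12 = 9, 177 mod 9 = 6.

x ≡ 177 (mod 180).


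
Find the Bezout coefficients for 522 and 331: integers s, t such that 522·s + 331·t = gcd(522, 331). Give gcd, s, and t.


Euclidean algorithm on (522, 331) — divide until remainder is 0:
  522 = 1 · 331 + 191
  331 = 1 · 191 + 140
  191 = 1 · 140 + 51
  140 = 2 · 51 + 38
  51 = 1 · 38 + 13
  38 = 2 · 13 + 12
  13 = 1 · 12 + 1
  12 = 12 · 1 + 0
gcd(522, 331) = 1.
Track Bezout coefficients alongside the remainders: start with r₀ = 522 = a·1 + b·0 (s = 1, t = 0) and r₁ = 331 = a·0 + b·1 (s = 0, t = 1); each new remainder r_{k+1} = r_{k-1} − q_k·r_k inherits s_{k+1} = s_{k-1} − q_k·s_k, t_{k+1} = t_{k-1} − q_k·t_k, so r_k = a·s_k + b·t_k at every step:
  q = 1: r = 191, s = 1 − 1·0 = 1, t = 0 − 1·1 = -1  (check: 522·1 + 331·(-1) = 191)
  q = 1: r = 140, s = 0 − 1·1 = -1, t = 1 − 1·(-1) = 2  (check: 522·(-1) + 331·2 = 140)
  q = 1: r = 51, s = 1 − 1·(-1) = 2, t = -1 − 1·2 = -3  (check: 522·2 + 331·(-3) = 51)
  q = 2: r = 38, s = -1 − 2·2 = -5, t = 2 − 2·(-3) = 8  (check: 522·(-5) + 331·8 = 38)
  q = 1: r = 13, s = 2 − 1·(-5) = 7, t = -3 − 1·8 = -11  (check: 522·7 + 331·(-11) = 13)
  q = 2: r = 12, s = -5 − 2·7 = -19, t = 8 − 2·(-11) = 30  (check: 522·(-19) + 331·30 = 12)
  q = 1: r = 1, s = 7 − 1·(-19) = 26, t = -11 − 1·30 = -41  (check: 522·26 + 331·(-41) = 1)
The row with r = 1 (the gcd) gives the Bezout coefficients s = 26, t = -41.
Result: 522 · (26) + 331 · (-41) = 1.

gcd(522, 331) = 1; s = 26, t = -41 (check: 522·26 + 331·(-41) = 1).


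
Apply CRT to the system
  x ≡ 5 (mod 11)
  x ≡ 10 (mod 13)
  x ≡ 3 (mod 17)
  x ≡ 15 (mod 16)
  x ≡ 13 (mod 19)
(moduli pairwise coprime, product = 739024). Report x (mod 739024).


Product of moduli M = 11 · 13 · 17 · 16 · 19 = 739024.
Merge one congruence at a time:
  Start: x ≡ 5 (mod 11).
  Combine with x ≡ 10 (mod 13); new modulus lcm = 143.
    Write x = 5 + 11·t and substitute into x ≡ 10 (mod 13): 11·t ≡ 10 − 5 = 5 (mod 13).
    The inverse of 11 mod 13 is 6 (since 11·6 = 66 = 5·13 + 1), so t ≡ 6·5 = 30 ≡ 4 (mod 13).
    Then x = 5 + 11·4 = 49, valid modulo lcm(11, 13) = 143: x ≡ 49 (mod 143).
  Combine with x ≡ 3 (mod 17); new modulus lcm = 2431.
    Write x = 49 + 143·t and substitute into x ≡ 3 (mod 17): 143·t ≡ 3 − 49 = -46 (mod 17).
    Reduce coefficients mod 17: 7·t ≡ 5 (mod 17).
    The inverse of 7 mod 17 is 5 (since 7·5 = 35 = 2·17 + 1), so t ≡ 5·5 = 25 ≡ 8 (mod 17).
    Then x = 49 + 143·8 = 1193, valid modulo lcm(143, 17) = 2431: x ≡ 1193 (mod 2431).
  Combine with x ≡ 15 (mod 16); new modulus lcm = 38896.
    Write x = 1193 + 2431·t and substitute into x ≡ 15 (mod 16): 2431·t ≡ 15 − 1193 = -1178 (mod 16).
    Reduce coefficients mod 16: 15·t ≡ 6 (mod 16).
    The inverse of 15 mod 16 is 15 (since 15·15 = 225 = 14·16 + 1), so t ≡ 15·6 = 90 ≡ 10 (mod 16).
    Then x = 1193 + 2431·10 = 25503, valid modulo lcm(2431, 16) = 38896: x ≡ 25503 (mod 38896).
  Combine with x ≡ 13 (mod 19); new modulus lcm = 739024.
    Write x = 25503 + 38896·t and substitute into x ≡ 13 (mod 19): 38896·t ≡ 13 − 25503 = -25490 (mod 19).
    Reduce coefficients mod 19: 3·t ≡ 8 (mod 19).
    The inverse of 3 mod 19 is 13 (since 3·13 = 39 = 2·19 + 1), so t ≡ 13·8 = 104 ≡ 9 (mod 19).
    Then x = 25503 + 38896·9 = 375567, valid modulo lcm(38896, 19) = 739024: x ≡ 375567 (mod 739024).
Verify against each original: 375567 mod 11 = 5, 375567 mod 13 = 10, 375567 mod 17 = 3, 375567 mod 16 = 15, 375567 mod 19 = 13.

x ≡ 375567 (mod 739024).


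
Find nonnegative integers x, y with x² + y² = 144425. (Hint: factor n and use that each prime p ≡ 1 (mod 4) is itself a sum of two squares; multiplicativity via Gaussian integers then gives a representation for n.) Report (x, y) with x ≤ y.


Step 1: Factor n = 144425 = 5^2 · 53 · 109.
Step 2: Check the mod-4 condition on each prime factor: 5 ≡ 1 (mod 4), exponent 2; 53 ≡ 1 (mod 4), exponent 1; 109 ≡ 1 (mod 4), exponent 1.
All primes ≡ 3 (mod 4) appear to even exponent (or don't appear), so by the two-squares theorem n IS expressible as a sum of two squares.
Step 3: Build a representation. Group n = k² · m with k = 5 and m = 53 · 109 = 5777 (a product of primes ≡ 1 (mod 4)); a representation of m scales to one of n via (k·x)² + (k·y)² = k²(x² + y²). Each prime p ≡ 1 (mod 4) is itself a sum of two squares; find a² by testing p − a² for a perfect square:
  53: 53 − 1² = 52, 53 − 2² = 49 = 7² ⇒ 53 = 2² + 7².
  109: 109 − 1² = 108, 109 − 2² = 105, 109 − 3² = 100 = 10² ⇒ 109 = 3² + 10².
  Combine using the Brahmagupta–Fibonacci identity (a² + b²)(c² + d²) = (ac − bd)² + (ad + bc)² = (ac + bd)² + (ad − bc)²:
  53 · 109 = 5777: from (2² + 7²)(3² + 10²), take (2·3 − 7·10, 2·10 + 7·3) = (6 − 70, 20 + 21) = (-64, 41); dropping signs (only squares matter) gives (64, 41); check 64² + 41² = 4096 + 1681 = 5777 ✓.
  Scale by k = 5: (5·64, 5·41) = (320, 205).
Step 4: Order so x ≤ y and verify: 205² + 320² = 42025 + 102400 = 144425 = n. ✓

n = 144425 = 205² + 320² (one valid representation with x ≤ y).


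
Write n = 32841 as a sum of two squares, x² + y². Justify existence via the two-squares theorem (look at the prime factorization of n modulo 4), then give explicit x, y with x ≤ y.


Step 1: Factor n = 32841 = 3^2 · 41 · 89.
Step 2: Check the mod-4 condition on each prime factor: 3 ≡ 3 (mod 4), exponent 2 (must be even); 41 ≡ 1 (mod 4), exponent 1; 89 ≡ 1 (mod 4), exponent 1.
All primes ≡ 3 (mod 4) appear to even exponent (or don't appear), so by the two-squares theorem n IS expressible as a sum of two squares.
Step 3: Build a representation. Group n = k² · m with k = 3 and m = 41 · 89 = 3649 (a product of primes ≡ 1 (mod 4)); a representation of m scales to one of n via (k·x)² + (k·y)² = k²(x² + y²). Each prime p ≡ 1 (mod 4) is itself a sum of two squares; find a² by testing p − a² for a perfect square:
  41: 41 − 1² = 40, 41 − 2² = 37, 41 − 3² = 32, 41 − 4² = 25 = 5² ⇒ 41 = 4² + 5².
  89: 89 − 1² = 88, 89 − 2² = 85, 89 − 3² = 80, 89 − 4² = 73, 89 − 5² = 64 = 8² ⇒ 89 = 5² + 8².
  Combine using the Brahmagupta–Fibonacci identity (a² + b²)(c² + d²) = (ac − bd)² + (ad + bc)² = (ac + bd)² + (ad − bc)²:
  41 · 89 = 3649: from (4² + 5²)(5² + 8²), take (4·5 − 5·8, 4·8 + 5·5) = (20 − 40, 32 + 25) = (-20, 57); dropping signs (only squares matter) gives (20, 57); check 20² + 57² = 400 + 3249 = 3649 ✓.
  Scale by k = 3: (3·20, 3·57) = (60, 171).
Step 4: Order so x ≤ y and verify: 60² + 171² = 3600 + 29241 = 32841 = n. ✓

n = 32841 = 60² + 171² (one valid representation with x ≤ y).


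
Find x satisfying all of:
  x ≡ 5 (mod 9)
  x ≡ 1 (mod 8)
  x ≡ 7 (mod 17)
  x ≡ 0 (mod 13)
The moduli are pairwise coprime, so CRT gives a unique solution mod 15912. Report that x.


Product of moduli M = 9 · 8 · 17 · 13 = 15912.
Merge one congruence at a time:
  Start: x ≡ 5 (mod 9).
  Combine with x ≡ 1 (mod 8); new modulus lcm = 72.
    Write x = 5 + 9·t and substitute into x ≡ 1 (mod 8): 9·t ≡ 1 − 5 = -4 (mod 8).
    Reduce coefficients mod 8: 1·t ≡ 4 (mod 8).
    So t ≡ 4 (mod 8).
    Then x = 5 + 9·4 = 41, valid modulo lcm(9, 8) = 72: x ≡ 41 (mod 72).
  Combine with x ≡ 7 (mod 17); new modulus lcm = 1224.
    Write x = 41 + 72·t and substitute into x ≡ 7 (mod 17): 72·t ≡ 7 − 41 = -34 (mod 17).
    Reduce coefficients mod 17: 4·t ≡ 0 (mod 17).
    The inverse of 4 mod 17 is 13 (since 4·13 = 52 = 3·17 + 1), so t ≡ 13·0 = 0 ≡ 0 (mod 17).
    Then x = 41 + 72·0 = 41, valid modulo lcm(72, 17) = 1224: x ≡ 41 (mod 1224).
  Combine with x ≡ 0 (mod 13); new modulus lcm = 15912.
    Write x = 41 + 1224·t and substitute into x ≡ 0 (mod 13): 1224·t ≡ 0 − 41 = -41 (mod 13).
    Reduce coefficients mod 13: 2·t ≡ 11 (mod 13).
    The inverse of 2 mod 13 is 7 (since 2·7 = 14 = 1·13 + 1), so t ≡ 7·11 = 77 ≡ 12 (mod 13).
    Then x = 41 + 1224·12 = 14729, valid modulo lcm(1224, 13) = 15912: x ≡ 14729 (mod 15912).
Verify against each original: 14729 mod 9 = 5, 14729 mod 8 = 1, 14729 mod 17 = 7, 14729 mod 13 = 0.

x ≡ 14729 (mod 15912).


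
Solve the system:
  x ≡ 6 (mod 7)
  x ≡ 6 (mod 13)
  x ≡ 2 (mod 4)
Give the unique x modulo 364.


Moduli 7, 13, 4 are pairwise coprime; by CRT there is a unique solution modulo M = 7 · 13 · 4 = 364.
Solve pairwise, accumulating the modulus:
  Start with x ≡ 6 (mod 7).
  Combine with x ≡ 6 (mod 13): since gcd(7, 13) = 1, we get a unique residue mod 91.
    Write x = 6 + 7·t and substitute into x ≡ 6 (mod 13): 7·t ≡ 6 − 6 = 0 (mod 13).
    The inverse of 7 mod 13 is 2 (since 7·2 = 14 = 1·13 + 1), so t ≡ 2·0 = 0 ≡ 0 (mod 13).
    Then x = 6 + 7·0 = 6, valid modulo lcm(7, 13) = 91: x ≡ 6 (mod 91).
  Combine with x ≡ 2 (mod 4): since gcd(91, 4) = 1, we get a unique residue mod 364.
    Write x = 6 + 91·t and substitute into x ≡ 2 (mod 4): 91·t ≡ 2 − 6 = -4 (mod 4).
    Reduce coefficients mod 4: 3·t ≡ 0 (mod 4).
    The inverse of 3 mod 4 is 3 (since 3·3 = 9 = 2·4 + 1), so t ≡ 3·0 = 0 ≡ 0 (mod 4).
    Then x = 6 + 91·0 = 6, valid modulo lcm(91, 4) = 364: x ≡ 6 (mod 364).
Verify: 6 mod 7 = 6 ✓, 6 mod 13 = 6 ✓, 6 mod 4 = 2 ✓.

x ≡ 6 (mod 364).


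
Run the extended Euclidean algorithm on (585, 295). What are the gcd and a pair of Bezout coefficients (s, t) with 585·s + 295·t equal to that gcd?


Euclidean algorithm on (585, 295) — divide until remainder is 0:
  585 = 1 · 295 + 290
  295 = 1 · 290 + 5
  290 = 58 · 5 + 0
gcd(585, 295) = 5.
Track Bezout coefficients alongside the remainders: start with r₀ = 585 = a·1 + b·0 (s = 1, t = 0) and r₁ = 295 = a·0 + b·1 (s = 0, t = 1); each new remainder r_{k+1} = r_{k-1} − q_k·r_k inherits s_{k+1} = s_{k-1} − q_k·s_k, t_{k+1} = t_{k-1} − q_k·t_k, so r_k = a·s_k + b·t_k at every step:
  q = 1: r = 290, s = 1 − 1·0 = 1, t = 0 − 1·1 = -1  (check: 585·1 + 295·(-1) = 290)
  q = 1: r = 5, s = 0 − 1·1 = -1, t = 1 − 1·(-1) = 2  (check: 585·(-1) + 295·2 = 5)
The row with r = 5 (the gcd) gives the Bezout coefficients s = -1, t = 2.
Result: 585 · (-1) + 295 · (2) = 5.

gcd(585, 295) = 5; s = -1, t = 2 (check: 585·(-1) + 295·2 = 5).


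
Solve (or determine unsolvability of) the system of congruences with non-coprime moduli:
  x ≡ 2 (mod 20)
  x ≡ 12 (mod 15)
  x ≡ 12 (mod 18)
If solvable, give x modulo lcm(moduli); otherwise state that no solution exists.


Moduli 20, 15, 18 are not pairwise coprime, so CRT works modulo lcm(m_i) when all pairwise compatibility conditions hold.
Pairwise compatibility: gcd(m_i, m_j) must divide a_i - a_j for every pair.
Merge one congruence at a time:
  Start: x ≡ 2 (mod 20).
  Combine with x ≡ 12 (mod 15): gcd(20, 15) = 5; 12 - 2 = 10, which IS divisible by 5, so compatible.
    Write x = 2 + 20·t and substitute into x ≡ 12 (mod 15): 20·t ≡ 12 − 2 = 10 (mod 15).
    Divide the congruence (and modulus) by g = 5: 4·t ≡ 2 (mod 3).
    Reduce coefficients mod 3: 1·t ≡ 2 (mod 3).
    So t ≡ 2 (mod 3).
    Then x = 2 + 20·2 = 42, valid modulo lcm(20, 15) = 60: x ≡ 42 (mod 60).
  Combine with x ≡ 12 (mod 18): gcd(60, 18) = 6; 12 - 42 = -30, which IS divisible by 6, so compatible.
    Write x = 42 + 60·t and substitute into x ≡ 12 (mod 18): 60·t ≡ 12 − 42 = -30 (mod 18).
    Divide the congruence (and modulus) by g = 6: 10·t ≡ -5 (mod 3).
    Reduce coefficients mod 3: 1·t ≡ 1 (mod 3).
    So t ≡ 1 (mod 3).
    Then x = 42 + 60·1 = 102, valid modulo lcm(60, 18) = 180: x ≡ 102 (mod 180).
Verify: 102 mod 20 = 2, 102 mod 15 = 12, 102 mod 18 = 12.

x ≡ 102 (mod 180).


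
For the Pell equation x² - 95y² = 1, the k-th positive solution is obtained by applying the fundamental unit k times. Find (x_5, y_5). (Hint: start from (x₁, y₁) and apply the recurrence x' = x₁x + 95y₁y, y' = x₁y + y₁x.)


Step 1: Find the fundamental solution (x₁, y₁) of x² - 95y² = 1.
  Expand √95 as a continued fraction. a₀ = ⌊√95⌋ = 9; iterate m_{k+1} = d_k·a_k − m_k, d_{k+1} = (95 − m_{k+1}²)/d_k, a_{k+1} = ⌊(a₀ + m_{k+1})/d_{k+1}⌋ (starting m₀ = 0, d₀ = 1), with convergents p_k = a_k·p_{k-1} + p_{k-2}, q_k = a_k·q_{k-1} + q_{k-2} (p₋₁ = 1, q₋₁ = 0):
  k = 0: a₀ = 9; p₀/q₀ = 9/1; p₀² − 95·q₀² = 81 − 95 = -14.
  k = 1: m = 9, d = 14, a = ⌊(9 + 9)/14⌋ = 1; p/q = (1·9 + 1)/(1·1 + 0) = 10/1; p² − 95·q² = 100 − 95 = 5.
  k = 2: m = 5, d = 5, a = ⌊(9 + 5)/5⌋ = 2; p/q = (2·10 + 9)/(2·1 + 1) = 29/3; p² − 95·q² = 841 − 855 = -14.
  k = 3: m = 5, d = 14, a = ⌊(9 + 5)/14⌋ = 1; p/q = (1·29 + 10)/(1·3 + 1) = 39/4; p² − 95·q² = 1521 − 1520 = 1.
  The first convergent with p² − 95·q² = 1 gives the fundamental solution (x₁, y₁) = (39, 4).
Step 2: Apply the recurrence (x_{n+1}, y_{n+1}) = (x₁x_n + 95y₁y_n, x₁y_n + y₁x_n) repeatedly.
  From (x_1, y_1) = (39, 4): x_2 = 39·39 + 95·4·4 = 3041; y_2 = 39·4 + 4·39 = 312.
  From (x_2, y_2) = (3041, 312): x_3 = 39·3041 + 95·4·312 = 237159; y_3 = 39·312 + 4·3041 = 24332.
  From (x_3, y_3) = (237159, 24332): x_4 = 39·237159 + 95·4·24332 = 18495361; y_4 = 39·24332 + 4·237159 = 1897584.
  From (x_4, y_4) = (18495361, 1897584): x_5 = 39·18495361 + 95·4·1897584 = 1442400999; y_5 = 39·1897584 + 4·18495361 = 147987220.
Step 3: Verify x_5² - 95·y_5² = 2080520641916198001 - 2080520641916198000 = 1 (should be 1). ✓

(x_1, y_1) = (39, 4); (x_5, y_5) = (1442400999, 147987220).


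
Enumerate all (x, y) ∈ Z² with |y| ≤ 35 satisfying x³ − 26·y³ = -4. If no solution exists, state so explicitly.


The equation is x³ - 26y³ = -4. For fixed y, x³ = 26·y³ − 4, so a solution requires the RHS to be a perfect cube.
Strategy: iterate y from -35 to 35, compute RHS = 26·y³ − 4, and check whether it is a (positive or negative) perfect cube.
Check small values of y:
  y = 0: RHS = -4 is not a perfect cube.
  y = 1: RHS = 22 is not a perfect cube.
  y = -1: RHS = -30 is not a perfect cube.
  y = 2: RHS = 204 is not a perfect cube.
  y = -2: RHS = -212 is not a perfect cube.
  y = 3: RHS = 698 is not a perfect cube.
  y = -3: RHS = -706 is not a perfect cube.
Continuing the search up to |y| = 35 finds no solutions either.
No (x, y) in the scanned range satisfies the equation.

No integer solutions with |y| ≤ 35.


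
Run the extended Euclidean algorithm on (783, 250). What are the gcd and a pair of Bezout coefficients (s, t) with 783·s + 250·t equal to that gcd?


Euclidean algorithm on (783, 250) — divide until remainder is 0:
  783 = 3 · 250 + 33
  250 = 7 · 33 + 19
  33 = 1 · 19 + 14
  19 = 1 · 14 + 5
  14 = 2 · 5 + 4
  5 = 1 · 4 + 1
  4 = 4 · 1 + 0
gcd(783, 250) = 1.
Track Bezout coefficients alongside the remainders: start with r₀ = 783 = a·1 + b·0 (s = 1, t = 0) and r₁ = 250 = a·0 + b·1 (s = 0, t = 1); each new remainder r_{k+1} = r_{k-1} − q_k·r_k inherits s_{k+1} = s_{k-1} − q_k·s_k, t_{k+1} = t_{k-1} − q_k·t_k, so r_k = a·s_k + b·t_k at every step:
  q = 3: r = 33, s = 1 − 3·0 = 1, t = 0 − 3·1 = -3  (check: 783·1 + 250·(-3) = 33)
  q = 7: r = 19, s = 0 − 7·1 = -7, t = 1 − 7·(-3) = 22  (check: 783·(-7) + 250·22 = 19)
  q = 1: r = 14, s = 1 − 1·(-7) = 8, t = -3 − 1·22 = -25  (check: 783·8 + 250·(-25) = 14)
  q = 1: r = 5, s = -7 − 1·8 = -15, t = 22 − 1·(-25) = 47  (check: 783·(-15) + 250·47 = 5)
  q = 2: r = 4, s = 8 − 2·(-15) = 38, t = -25 − 2·47 = -119  (check: 783·38 + 250·(-119) = 4)
  q = 1: r = 1, s = -15 − 1·38 = -53, t = 47 − 1·(-119) = 166  (check: 783·(-53) + 250·166 = 1)
The row with r = 1 (the gcd) gives the Bezout coefficients s = -53, t = 166.
Result: 783 · (-53) + 250 · (166) = 1.

gcd(783, 250) = 1; s = -53, t = 166 (check: 783·(-53) + 250·166 = 1).


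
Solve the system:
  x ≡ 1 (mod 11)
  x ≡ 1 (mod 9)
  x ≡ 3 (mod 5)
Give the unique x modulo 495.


Moduli 11, 9, 5 are pairwise coprime; by CRT there is a unique solution modulo M = 11 · 9 · 5 = 495.
Solve pairwise, accumulating the modulus:
  Start with x ≡ 1 (mod 11).
  Combine with x ≡ 1 (mod 9): since gcd(11, 9) = 1, we get a unique residue mod 99.
    Write x = 1 + 11·t and substitute into x ≡ 1 (mod 9): 11·t ≡ 1 − 1 = 0 (mod 9).
    Reduce coefficients mod 9: 2·t ≡ 0 (mod 9).
    The inverse of 2 mod 9 is 5 (since 2·5 = 10 = 1·9 + 1), so t ≡ 5·0 = 0 ≡ 0 (mod 9).
    Then x = 1 + 11·0 = 1, valid modulo lcm(11, 9) = 99: x ≡ 1 (mod 99).
  Combine with x ≡ 3 (mod 5): since gcd(99, 5) = 1, we get a unique residue mod 495.
    Write x = 1 + 99·t and substitute into x ≡ 3 (mod 5): 99·t ≡ 3 − 1 = 2 (mod 5).
    Reduce coefficients mod 5: 4·t ≡ 2 (mod 5).
    The inverse of 4 mod 5 is 4 (since 4·4 = 16 = 3·5 + 1), so t ≡ 4·2 = 8 ≡ 3 (mod 5).
    Then x = 1 + 99·3 = 298, valid modulo lcm(99, 5) = 495: x ≡ 298 (mod 495).
Verify: 298 mod 11 = 1 ✓, 298 mod 9 = 1 ✓, 298 mod 5 = 3 ✓.

x ≡ 298 (mod 495).


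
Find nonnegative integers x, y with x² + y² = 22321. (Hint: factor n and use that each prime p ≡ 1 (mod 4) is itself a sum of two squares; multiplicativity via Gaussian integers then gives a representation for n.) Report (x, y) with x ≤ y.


Step 1: Factor n = 22321 = 13 · 17 · 101.
Step 2: Check the mod-4 condition on each prime factor: 13 ≡ 1 (mod 4), exponent 1; 17 ≡ 1 (mod 4), exponent 1; 101 ≡ 1 (mod 4), exponent 1.
All primes ≡ 3 (mod 4) appear to even exponent (or don't appear), so by the two-squares theorem n IS expressible as a sum of two squares.
Step 3: Build a representation. Here n = 13 · 17 · 101 is a product of primes ≡ 1 (mod 4). Each prime p ≡ 1 (mod 4) is itself a sum of two squares; find a² by testing p − a² for a perfect square:
  13: 13 − 1² = 12, 13 − 2² = 9 = 3² ⇒ 13 = 2² + 3².
  17: 17 − 1² = 16 = 4² ⇒ 17 = 1² + 4².
  101: 101 − 1² = 100 = 10² ⇒ 101 = 1² + 10².
  Combine using the Brahmagupta–Fibonacci identity (a² + b²)(c² + d²) = (ac − bd)² + (ad + bc)² = (ac + bd)² + (ad − bc)²:
  13 · 17 = 221: from (2² + 3²)(1² + 4²), take (2·1 − 3·4, 2·4 + 3·1) = (2 − 12, 8 + 3) = (-10, 11); dropping signs (only squares matter) gives (10, 11); check 10² + 11² = 100 + 121 = 221 ✓.
  221 · 101 = 22321: from (10² + 11²)(1² + 10²), take (10·1 − 11·10, 10·10 + 11·1) = (10 − 110, 100 + 11) = (-100, 111); dropping signs (only squares matter) gives (100, 111); check 100² + 111² = 10000 + 12321 = 22321 ✓.
Step 4: Order so x ≤ y and verify: 100² + 111² = 10000 + 12321 = 22321 = n. ✓

n = 22321 = 100² + 111² (one valid representation with x ≤ y).


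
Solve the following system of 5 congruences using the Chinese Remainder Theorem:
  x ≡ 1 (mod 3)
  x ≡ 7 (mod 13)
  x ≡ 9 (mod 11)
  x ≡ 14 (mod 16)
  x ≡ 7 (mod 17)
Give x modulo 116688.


Product of moduli M = 3 · 13 · 11 · 16 · 17 = 116688.
Merge one congruence at a time:
  Start: x ≡ 1 (mod 3).
  Combine with x ≡ 7 (mod 13); new modulus lcm = 39.
    Write x = 1 + 3·t and substitute into x ≡ 7 (mod 13): 3·t ≡ 7 − 1 = 6 (mod 13).
    The inverse of 3 mod 13 is 9 (since 3·9 = 27 = 2·13 + 1), so t ≡ 9·6 = 54 ≡ 2 (mod 13).
    Then x = 1 + 3·2 = 7, valid modulo lcm(3, 13) = 39: x ≡ 7 (mod 39).
  Combine with x ≡ 9 (mod 11); new modulus lcm = 429.
    Write x = 7 + 39·t and substitute into x ≡ 9 (mod 11): 39·t ≡ 9 − 7 = 2 (mod 11).
    Reduce coefficients mod 11: 6·t ≡ 2 (mod 11).
    The inverse of 6 mod 11 is 2 (since 6·2 = 12 = 1·11 + 1), so t ≡ 2·2 = 4 ≡ 4 (mod 11).
    Then x = 7 + 39·4 = 163, valid modulo lcm(39, 11) = 429: x ≡ 163 (mod 429).
  Combine with x ≡ 14 (mod 16); new modulus lcm = 6864.
    Write x = 163 + 429·t and substitute into x ≡ 14 (mod 16): 429·t ≡ 14 − 163 = -149 (mod 16).
    Reduce coefficients mod 16: 13·t ≡ 11 (mod 16).
    The inverse of 13 mod 16 is 5 (since 13·5 = 65 = 4·16 + 1), so t ≡ 5·11 = 55 ≡ 7 (mod 16).
    Then x = 163 + 429·7 = 3166, valid modulo lcm(429, 16) = 6864: x ≡ 3166 (mod 6864).
  Combine with x ≡ 7 (mod 17); new modulus lcm = 116688.
    Write x = 3166 + 6864·t and substitute into x ≡ 7 (mod 17): 6864·t ≡ 7 − 3166 = -3159 (mod 17).
    Reduce coefficients mod 17: 13·t ≡ 3 (mod 17).
    The inverse of 13 mod 17 is 4 (since 13·4 = 52 = 3·17 + 1), so t ≡ 4·3 = 12 ≡ 12 (mod 17).
    Then x = 3166 + 6864·12 = 85534, valid modulo lcm(6864, 17) = 116688: x ≡ 85534 (mod 116688).
Verify against each original: 85534 mod 3 = 1, 85534 mod 13 = 7, 85534 mod 11 = 9, 85534 mod 16 = 14, 85534 mod 17 = 7.

x ≡ 85534 (mod 116688).
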